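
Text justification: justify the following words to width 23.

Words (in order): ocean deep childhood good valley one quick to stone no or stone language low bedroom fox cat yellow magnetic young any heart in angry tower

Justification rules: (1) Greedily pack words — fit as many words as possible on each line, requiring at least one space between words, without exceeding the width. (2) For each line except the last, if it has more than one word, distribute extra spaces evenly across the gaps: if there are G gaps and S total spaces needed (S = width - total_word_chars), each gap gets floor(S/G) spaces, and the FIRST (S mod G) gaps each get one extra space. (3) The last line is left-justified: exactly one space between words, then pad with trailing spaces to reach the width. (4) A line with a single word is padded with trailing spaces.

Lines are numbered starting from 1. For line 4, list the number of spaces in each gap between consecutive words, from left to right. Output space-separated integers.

Line 1: ['ocean', 'deep', 'childhood'] (min_width=20, slack=3)
Line 2: ['good', 'valley', 'one', 'quick'] (min_width=21, slack=2)
Line 3: ['to', 'stone', 'no', 'or', 'stone'] (min_width=20, slack=3)
Line 4: ['language', 'low', 'bedroom'] (min_width=20, slack=3)
Line 5: ['fox', 'cat', 'yellow', 'magnetic'] (min_width=23, slack=0)
Line 6: ['young', 'any', 'heart', 'in'] (min_width=18, slack=5)
Line 7: ['angry', 'tower'] (min_width=11, slack=12)

Answer: 3 2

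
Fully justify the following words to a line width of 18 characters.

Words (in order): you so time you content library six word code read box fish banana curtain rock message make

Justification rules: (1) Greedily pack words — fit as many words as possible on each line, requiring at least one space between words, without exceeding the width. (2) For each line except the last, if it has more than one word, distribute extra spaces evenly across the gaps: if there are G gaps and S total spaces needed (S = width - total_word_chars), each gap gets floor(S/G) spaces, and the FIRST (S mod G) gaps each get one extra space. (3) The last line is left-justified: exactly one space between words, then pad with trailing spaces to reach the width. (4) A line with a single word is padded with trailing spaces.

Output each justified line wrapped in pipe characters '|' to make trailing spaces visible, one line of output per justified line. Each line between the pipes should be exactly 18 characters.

Answer: |you  so  time  you|
|content    library|
|six word code read|
|box   fish  banana|
|curtain       rock|
|message make      |

Derivation:
Line 1: ['you', 'so', 'time', 'you'] (min_width=15, slack=3)
Line 2: ['content', 'library'] (min_width=15, slack=3)
Line 3: ['six', 'word', 'code', 'read'] (min_width=18, slack=0)
Line 4: ['box', 'fish', 'banana'] (min_width=15, slack=3)
Line 5: ['curtain', 'rock'] (min_width=12, slack=6)
Line 6: ['message', 'make'] (min_width=12, slack=6)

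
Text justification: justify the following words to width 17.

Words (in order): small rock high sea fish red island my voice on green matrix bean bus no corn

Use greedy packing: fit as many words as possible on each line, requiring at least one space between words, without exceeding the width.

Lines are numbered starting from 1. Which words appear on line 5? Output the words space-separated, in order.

Answer: bean bus no corn

Derivation:
Line 1: ['small', 'rock', 'high'] (min_width=15, slack=2)
Line 2: ['sea', 'fish', 'red'] (min_width=12, slack=5)
Line 3: ['island', 'my', 'voice'] (min_width=15, slack=2)
Line 4: ['on', 'green', 'matrix'] (min_width=15, slack=2)
Line 5: ['bean', 'bus', 'no', 'corn'] (min_width=16, slack=1)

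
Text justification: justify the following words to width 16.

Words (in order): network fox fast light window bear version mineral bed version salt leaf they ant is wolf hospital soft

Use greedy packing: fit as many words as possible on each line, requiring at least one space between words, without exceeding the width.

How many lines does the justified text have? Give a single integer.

Answer: 8

Derivation:
Line 1: ['network', 'fox', 'fast'] (min_width=16, slack=0)
Line 2: ['light', 'window'] (min_width=12, slack=4)
Line 3: ['bear', 'version'] (min_width=12, slack=4)
Line 4: ['mineral', 'bed'] (min_width=11, slack=5)
Line 5: ['version', 'salt'] (min_width=12, slack=4)
Line 6: ['leaf', 'they', 'ant', 'is'] (min_width=16, slack=0)
Line 7: ['wolf', 'hospital'] (min_width=13, slack=3)
Line 8: ['soft'] (min_width=4, slack=12)
Total lines: 8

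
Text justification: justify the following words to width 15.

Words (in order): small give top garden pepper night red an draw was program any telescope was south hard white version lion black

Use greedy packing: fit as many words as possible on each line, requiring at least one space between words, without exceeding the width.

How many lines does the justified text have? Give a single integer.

Line 1: ['small', 'give', 'top'] (min_width=14, slack=1)
Line 2: ['garden', 'pepper'] (min_width=13, slack=2)
Line 3: ['night', 'red', 'an'] (min_width=12, slack=3)
Line 4: ['draw', 'was'] (min_width=8, slack=7)
Line 5: ['program', 'any'] (min_width=11, slack=4)
Line 6: ['telescope', 'was'] (min_width=13, slack=2)
Line 7: ['south', 'hard'] (min_width=10, slack=5)
Line 8: ['white', 'version'] (min_width=13, slack=2)
Line 9: ['lion', 'black'] (min_width=10, slack=5)
Total lines: 9

Answer: 9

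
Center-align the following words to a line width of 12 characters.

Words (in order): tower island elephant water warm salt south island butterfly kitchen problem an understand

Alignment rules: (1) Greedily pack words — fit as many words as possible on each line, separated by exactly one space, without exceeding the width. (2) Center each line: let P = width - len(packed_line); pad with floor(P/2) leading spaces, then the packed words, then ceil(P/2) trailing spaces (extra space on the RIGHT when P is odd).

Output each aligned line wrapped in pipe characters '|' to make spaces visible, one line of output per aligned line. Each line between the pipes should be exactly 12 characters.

Answer: |tower island|
|  elephant  |
| water warm |
| salt south |
|   island   |
| butterfly  |
|  kitchen   |
| problem an |
| understand |

Derivation:
Line 1: ['tower', 'island'] (min_width=12, slack=0)
Line 2: ['elephant'] (min_width=8, slack=4)
Line 3: ['water', 'warm'] (min_width=10, slack=2)
Line 4: ['salt', 'south'] (min_width=10, slack=2)
Line 5: ['island'] (min_width=6, slack=6)
Line 6: ['butterfly'] (min_width=9, slack=3)
Line 7: ['kitchen'] (min_width=7, slack=5)
Line 8: ['problem', 'an'] (min_width=10, slack=2)
Line 9: ['understand'] (min_width=10, slack=2)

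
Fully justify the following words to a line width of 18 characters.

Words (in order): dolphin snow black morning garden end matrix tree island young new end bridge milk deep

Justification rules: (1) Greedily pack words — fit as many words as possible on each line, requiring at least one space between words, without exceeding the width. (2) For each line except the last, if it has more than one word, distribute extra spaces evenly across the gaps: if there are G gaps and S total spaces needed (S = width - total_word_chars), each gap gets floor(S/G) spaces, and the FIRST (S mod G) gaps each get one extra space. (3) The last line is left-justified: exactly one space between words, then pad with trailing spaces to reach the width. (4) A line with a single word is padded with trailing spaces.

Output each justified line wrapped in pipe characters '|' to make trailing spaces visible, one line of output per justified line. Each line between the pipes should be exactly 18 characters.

Line 1: ['dolphin', 'snow', 'black'] (min_width=18, slack=0)
Line 2: ['morning', 'garden', 'end'] (min_width=18, slack=0)
Line 3: ['matrix', 'tree', 'island'] (min_width=18, slack=0)
Line 4: ['young', 'new', 'end'] (min_width=13, slack=5)
Line 5: ['bridge', 'milk', 'deep'] (min_width=16, slack=2)

Answer: |dolphin snow black|
|morning garden end|
|matrix tree island|
|young    new   end|
|bridge milk deep  |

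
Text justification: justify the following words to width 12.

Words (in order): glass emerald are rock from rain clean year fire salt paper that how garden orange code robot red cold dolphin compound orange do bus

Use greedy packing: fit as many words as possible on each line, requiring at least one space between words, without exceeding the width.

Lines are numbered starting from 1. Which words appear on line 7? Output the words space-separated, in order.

Line 1: ['glass'] (min_width=5, slack=7)
Line 2: ['emerald', 'are'] (min_width=11, slack=1)
Line 3: ['rock', 'from'] (min_width=9, slack=3)
Line 4: ['rain', 'clean'] (min_width=10, slack=2)
Line 5: ['year', 'fire'] (min_width=9, slack=3)
Line 6: ['salt', 'paper'] (min_width=10, slack=2)
Line 7: ['that', 'how'] (min_width=8, slack=4)
Line 8: ['garden'] (min_width=6, slack=6)
Line 9: ['orange', 'code'] (min_width=11, slack=1)
Line 10: ['robot', 'red'] (min_width=9, slack=3)
Line 11: ['cold', 'dolphin'] (min_width=12, slack=0)
Line 12: ['compound'] (min_width=8, slack=4)
Line 13: ['orange', 'do'] (min_width=9, slack=3)
Line 14: ['bus'] (min_width=3, slack=9)

Answer: that how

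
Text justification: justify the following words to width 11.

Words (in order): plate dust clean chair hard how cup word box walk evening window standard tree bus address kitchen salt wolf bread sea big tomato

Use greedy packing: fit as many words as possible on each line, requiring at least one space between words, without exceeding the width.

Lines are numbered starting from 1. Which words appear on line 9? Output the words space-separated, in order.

Answer: tree bus

Derivation:
Line 1: ['plate', 'dust'] (min_width=10, slack=1)
Line 2: ['clean', 'chair'] (min_width=11, slack=0)
Line 3: ['hard', 'how'] (min_width=8, slack=3)
Line 4: ['cup', 'word'] (min_width=8, slack=3)
Line 5: ['box', 'walk'] (min_width=8, slack=3)
Line 6: ['evening'] (min_width=7, slack=4)
Line 7: ['window'] (min_width=6, slack=5)
Line 8: ['standard'] (min_width=8, slack=3)
Line 9: ['tree', 'bus'] (min_width=8, slack=3)
Line 10: ['address'] (min_width=7, slack=4)
Line 11: ['kitchen'] (min_width=7, slack=4)
Line 12: ['salt', 'wolf'] (min_width=9, slack=2)
Line 13: ['bread', 'sea'] (min_width=9, slack=2)
Line 14: ['big', 'tomato'] (min_width=10, slack=1)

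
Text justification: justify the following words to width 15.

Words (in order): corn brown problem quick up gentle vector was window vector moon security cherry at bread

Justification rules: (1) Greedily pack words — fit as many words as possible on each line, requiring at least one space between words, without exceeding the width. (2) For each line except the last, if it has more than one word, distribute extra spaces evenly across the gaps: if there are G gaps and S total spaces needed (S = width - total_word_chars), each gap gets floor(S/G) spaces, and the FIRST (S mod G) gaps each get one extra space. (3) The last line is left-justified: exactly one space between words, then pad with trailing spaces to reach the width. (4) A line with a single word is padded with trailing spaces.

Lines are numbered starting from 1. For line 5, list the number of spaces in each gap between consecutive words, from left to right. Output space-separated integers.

Answer: 3

Derivation:
Line 1: ['corn', 'brown'] (min_width=10, slack=5)
Line 2: ['problem', 'quick'] (min_width=13, slack=2)
Line 3: ['up', 'gentle'] (min_width=9, slack=6)
Line 4: ['vector', 'was'] (min_width=10, slack=5)
Line 5: ['window', 'vector'] (min_width=13, slack=2)
Line 6: ['moon', 'security'] (min_width=13, slack=2)
Line 7: ['cherry', 'at', 'bread'] (min_width=15, slack=0)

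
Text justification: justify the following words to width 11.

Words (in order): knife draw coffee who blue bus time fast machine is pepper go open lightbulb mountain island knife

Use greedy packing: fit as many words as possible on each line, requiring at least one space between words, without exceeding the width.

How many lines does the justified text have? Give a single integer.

Line 1: ['knife', 'draw'] (min_width=10, slack=1)
Line 2: ['coffee', 'who'] (min_width=10, slack=1)
Line 3: ['blue', 'bus'] (min_width=8, slack=3)
Line 4: ['time', 'fast'] (min_width=9, slack=2)
Line 5: ['machine', 'is'] (min_width=10, slack=1)
Line 6: ['pepper', 'go'] (min_width=9, slack=2)
Line 7: ['open'] (min_width=4, slack=7)
Line 8: ['lightbulb'] (min_width=9, slack=2)
Line 9: ['mountain'] (min_width=8, slack=3)
Line 10: ['island'] (min_width=6, slack=5)
Line 11: ['knife'] (min_width=5, slack=6)
Total lines: 11

Answer: 11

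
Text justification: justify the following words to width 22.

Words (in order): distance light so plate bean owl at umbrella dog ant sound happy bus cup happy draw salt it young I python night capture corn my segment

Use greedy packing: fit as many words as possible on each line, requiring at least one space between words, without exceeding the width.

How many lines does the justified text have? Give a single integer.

Answer: 7

Derivation:
Line 1: ['distance', 'light', 'so'] (min_width=17, slack=5)
Line 2: ['plate', 'bean', 'owl', 'at'] (min_width=17, slack=5)
Line 3: ['umbrella', 'dog', 'ant', 'sound'] (min_width=22, slack=0)
Line 4: ['happy', 'bus', 'cup', 'happy'] (min_width=19, slack=3)
Line 5: ['draw', 'salt', 'it', 'young', 'I'] (min_width=20, slack=2)
Line 6: ['python', 'night', 'capture'] (min_width=20, slack=2)
Line 7: ['corn', 'my', 'segment'] (min_width=15, slack=7)
Total lines: 7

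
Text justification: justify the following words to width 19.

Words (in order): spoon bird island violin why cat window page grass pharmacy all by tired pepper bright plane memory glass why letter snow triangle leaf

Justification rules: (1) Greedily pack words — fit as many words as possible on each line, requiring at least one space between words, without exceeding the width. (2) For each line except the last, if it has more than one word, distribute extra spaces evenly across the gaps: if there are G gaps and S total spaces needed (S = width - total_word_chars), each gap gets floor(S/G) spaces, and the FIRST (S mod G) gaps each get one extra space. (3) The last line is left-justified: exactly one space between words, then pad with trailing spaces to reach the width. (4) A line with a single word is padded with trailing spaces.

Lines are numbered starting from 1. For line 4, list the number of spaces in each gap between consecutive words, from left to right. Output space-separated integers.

Line 1: ['spoon', 'bird', 'island'] (min_width=17, slack=2)
Line 2: ['violin', 'why', 'cat'] (min_width=14, slack=5)
Line 3: ['window', 'page', 'grass'] (min_width=17, slack=2)
Line 4: ['pharmacy', 'all', 'by'] (min_width=15, slack=4)
Line 5: ['tired', 'pepper', 'bright'] (min_width=19, slack=0)
Line 6: ['plane', 'memory', 'glass'] (min_width=18, slack=1)
Line 7: ['why', 'letter', 'snow'] (min_width=15, slack=4)
Line 8: ['triangle', 'leaf'] (min_width=13, slack=6)

Answer: 3 3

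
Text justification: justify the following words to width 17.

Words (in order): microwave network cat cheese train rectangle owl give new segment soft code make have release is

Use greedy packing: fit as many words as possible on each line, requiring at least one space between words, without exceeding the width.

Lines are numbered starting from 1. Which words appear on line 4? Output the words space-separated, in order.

Answer: give new segment

Derivation:
Line 1: ['microwave', 'network'] (min_width=17, slack=0)
Line 2: ['cat', 'cheese', 'train'] (min_width=16, slack=1)
Line 3: ['rectangle', 'owl'] (min_width=13, slack=4)
Line 4: ['give', 'new', 'segment'] (min_width=16, slack=1)
Line 5: ['soft', 'code', 'make'] (min_width=14, slack=3)
Line 6: ['have', 'release', 'is'] (min_width=15, slack=2)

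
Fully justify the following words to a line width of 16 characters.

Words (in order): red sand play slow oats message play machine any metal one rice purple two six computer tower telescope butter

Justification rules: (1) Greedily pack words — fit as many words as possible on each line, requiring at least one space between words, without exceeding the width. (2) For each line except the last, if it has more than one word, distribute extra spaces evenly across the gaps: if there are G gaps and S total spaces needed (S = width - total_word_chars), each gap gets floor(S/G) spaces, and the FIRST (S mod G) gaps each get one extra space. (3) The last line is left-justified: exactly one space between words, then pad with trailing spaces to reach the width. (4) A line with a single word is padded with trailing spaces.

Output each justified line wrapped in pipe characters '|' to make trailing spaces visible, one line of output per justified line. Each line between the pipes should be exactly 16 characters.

Answer: |red   sand  play|
|slow        oats|
|message     play|
|machine      any|
|metal  one  rice|
|purple  two  six|
|computer   tower|
|telescope butter|

Derivation:
Line 1: ['red', 'sand', 'play'] (min_width=13, slack=3)
Line 2: ['slow', 'oats'] (min_width=9, slack=7)
Line 3: ['message', 'play'] (min_width=12, slack=4)
Line 4: ['machine', 'any'] (min_width=11, slack=5)
Line 5: ['metal', 'one', 'rice'] (min_width=14, slack=2)
Line 6: ['purple', 'two', 'six'] (min_width=14, slack=2)
Line 7: ['computer', 'tower'] (min_width=14, slack=2)
Line 8: ['telescope', 'butter'] (min_width=16, slack=0)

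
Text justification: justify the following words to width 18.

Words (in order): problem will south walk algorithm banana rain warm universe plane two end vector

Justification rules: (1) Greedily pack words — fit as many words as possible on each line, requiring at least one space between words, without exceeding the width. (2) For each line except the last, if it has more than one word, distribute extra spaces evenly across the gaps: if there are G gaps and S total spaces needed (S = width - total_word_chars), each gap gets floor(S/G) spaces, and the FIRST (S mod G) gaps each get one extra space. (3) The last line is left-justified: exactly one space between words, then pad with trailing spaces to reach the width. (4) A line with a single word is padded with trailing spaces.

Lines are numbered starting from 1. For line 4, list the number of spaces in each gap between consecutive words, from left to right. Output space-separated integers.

Line 1: ['problem', 'will', 'south'] (min_width=18, slack=0)
Line 2: ['walk', 'algorithm'] (min_width=14, slack=4)
Line 3: ['banana', 'rain', 'warm'] (min_width=16, slack=2)
Line 4: ['universe', 'plane', 'two'] (min_width=18, slack=0)
Line 5: ['end', 'vector'] (min_width=10, slack=8)

Answer: 1 1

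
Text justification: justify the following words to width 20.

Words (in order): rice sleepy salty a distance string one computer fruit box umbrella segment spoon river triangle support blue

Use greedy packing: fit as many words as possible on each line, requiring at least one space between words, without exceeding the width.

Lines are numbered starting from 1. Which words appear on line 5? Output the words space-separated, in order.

Line 1: ['rice', 'sleepy', 'salty', 'a'] (min_width=19, slack=1)
Line 2: ['distance', 'string', 'one'] (min_width=19, slack=1)
Line 3: ['computer', 'fruit', 'box'] (min_width=18, slack=2)
Line 4: ['umbrella', 'segment'] (min_width=16, slack=4)
Line 5: ['spoon', 'river', 'triangle'] (min_width=20, slack=0)
Line 6: ['support', 'blue'] (min_width=12, slack=8)

Answer: spoon river triangle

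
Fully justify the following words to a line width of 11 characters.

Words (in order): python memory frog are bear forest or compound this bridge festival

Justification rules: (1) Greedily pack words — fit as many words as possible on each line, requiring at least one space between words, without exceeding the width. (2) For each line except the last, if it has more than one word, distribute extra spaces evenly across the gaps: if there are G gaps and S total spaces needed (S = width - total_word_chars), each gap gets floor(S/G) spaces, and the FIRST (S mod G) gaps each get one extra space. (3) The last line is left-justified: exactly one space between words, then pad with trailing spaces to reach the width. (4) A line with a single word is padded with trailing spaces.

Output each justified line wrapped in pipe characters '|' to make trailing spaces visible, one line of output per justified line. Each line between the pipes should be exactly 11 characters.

Answer: |python     |
|memory frog|
|are    bear|
|forest   or|
|compound   |
|this bridge|
|festival   |

Derivation:
Line 1: ['python'] (min_width=6, slack=5)
Line 2: ['memory', 'frog'] (min_width=11, slack=0)
Line 3: ['are', 'bear'] (min_width=8, slack=3)
Line 4: ['forest', 'or'] (min_width=9, slack=2)
Line 5: ['compound'] (min_width=8, slack=3)
Line 6: ['this', 'bridge'] (min_width=11, slack=0)
Line 7: ['festival'] (min_width=8, slack=3)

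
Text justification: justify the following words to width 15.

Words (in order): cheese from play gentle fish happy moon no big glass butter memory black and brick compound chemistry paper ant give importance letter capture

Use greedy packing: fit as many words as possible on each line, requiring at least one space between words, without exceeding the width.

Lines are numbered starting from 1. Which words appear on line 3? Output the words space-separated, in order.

Line 1: ['cheese', 'from'] (min_width=11, slack=4)
Line 2: ['play', 'gentle'] (min_width=11, slack=4)
Line 3: ['fish', 'happy', 'moon'] (min_width=15, slack=0)
Line 4: ['no', 'big', 'glass'] (min_width=12, slack=3)
Line 5: ['butter', 'memory'] (min_width=13, slack=2)
Line 6: ['black', 'and', 'brick'] (min_width=15, slack=0)
Line 7: ['compound'] (min_width=8, slack=7)
Line 8: ['chemistry', 'paper'] (min_width=15, slack=0)
Line 9: ['ant', 'give'] (min_width=8, slack=7)
Line 10: ['importance'] (min_width=10, slack=5)
Line 11: ['letter', 'capture'] (min_width=14, slack=1)

Answer: fish happy moon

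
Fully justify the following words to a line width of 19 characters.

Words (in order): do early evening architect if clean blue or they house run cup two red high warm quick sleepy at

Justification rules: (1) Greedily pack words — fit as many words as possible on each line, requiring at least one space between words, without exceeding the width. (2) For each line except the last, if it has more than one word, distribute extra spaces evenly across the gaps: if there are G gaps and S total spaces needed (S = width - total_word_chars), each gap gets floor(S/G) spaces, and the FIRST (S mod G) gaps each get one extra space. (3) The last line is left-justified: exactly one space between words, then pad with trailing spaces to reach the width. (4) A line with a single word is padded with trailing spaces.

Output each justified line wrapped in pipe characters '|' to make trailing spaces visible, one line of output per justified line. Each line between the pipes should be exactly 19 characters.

Line 1: ['do', 'early', 'evening'] (min_width=16, slack=3)
Line 2: ['architect', 'if', 'clean'] (min_width=18, slack=1)
Line 3: ['blue', 'or', 'they', 'house'] (min_width=18, slack=1)
Line 4: ['run', 'cup', 'two', 'red'] (min_width=15, slack=4)
Line 5: ['high', 'warm', 'quick'] (min_width=15, slack=4)
Line 6: ['sleepy', 'at'] (min_width=9, slack=10)

Answer: |do   early  evening|
|architect  if clean|
|blue  or they house|
|run   cup  two  red|
|high   warm   quick|
|sleepy at          |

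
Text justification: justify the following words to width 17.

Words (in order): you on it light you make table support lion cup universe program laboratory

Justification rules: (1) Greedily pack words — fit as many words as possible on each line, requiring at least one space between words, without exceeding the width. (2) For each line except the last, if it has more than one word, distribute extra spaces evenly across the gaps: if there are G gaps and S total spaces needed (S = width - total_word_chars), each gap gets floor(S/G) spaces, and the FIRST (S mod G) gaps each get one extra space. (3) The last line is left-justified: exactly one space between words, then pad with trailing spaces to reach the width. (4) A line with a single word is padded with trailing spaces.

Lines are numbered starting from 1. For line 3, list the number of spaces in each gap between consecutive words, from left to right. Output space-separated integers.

Answer: 2 1

Derivation:
Line 1: ['you', 'on', 'it', 'light'] (min_width=15, slack=2)
Line 2: ['you', 'make', 'table'] (min_width=14, slack=3)
Line 3: ['support', 'lion', 'cup'] (min_width=16, slack=1)
Line 4: ['universe', 'program'] (min_width=16, slack=1)
Line 5: ['laboratory'] (min_width=10, slack=7)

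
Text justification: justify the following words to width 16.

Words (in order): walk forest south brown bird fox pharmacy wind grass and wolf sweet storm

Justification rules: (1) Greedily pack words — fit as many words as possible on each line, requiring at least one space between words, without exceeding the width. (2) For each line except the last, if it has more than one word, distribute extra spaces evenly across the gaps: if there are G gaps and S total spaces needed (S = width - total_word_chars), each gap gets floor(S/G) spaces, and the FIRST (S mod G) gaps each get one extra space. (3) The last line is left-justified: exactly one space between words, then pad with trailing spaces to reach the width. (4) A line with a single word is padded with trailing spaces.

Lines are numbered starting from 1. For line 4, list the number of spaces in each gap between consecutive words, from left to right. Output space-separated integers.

Line 1: ['walk', 'forest'] (min_width=11, slack=5)
Line 2: ['south', 'brown', 'bird'] (min_width=16, slack=0)
Line 3: ['fox', 'pharmacy'] (min_width=12, slack=4)
Line 4: ['wind', 'grass', 'and'] (min_width=14, slack=2)
Line 5: ['wolf', 'sweet', 'storm'] (min_width=16, slack=0)

Answer: 2 2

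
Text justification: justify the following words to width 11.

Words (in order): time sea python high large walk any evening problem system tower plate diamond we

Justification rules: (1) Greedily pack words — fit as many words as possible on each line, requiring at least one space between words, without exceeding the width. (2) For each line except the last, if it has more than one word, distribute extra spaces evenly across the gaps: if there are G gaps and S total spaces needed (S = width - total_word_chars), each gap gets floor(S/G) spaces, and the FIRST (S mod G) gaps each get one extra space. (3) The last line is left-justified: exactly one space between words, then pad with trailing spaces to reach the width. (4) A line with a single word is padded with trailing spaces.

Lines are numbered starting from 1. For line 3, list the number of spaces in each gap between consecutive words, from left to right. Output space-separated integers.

Line 1: ['time', 'sea'] (min_width=8, slack=3)
Line 2: ['python', 'high'] (min_width=11, slack=0)
Line 3: ['large', 'walk'] (min_width=10, slack=1)
Line 4: ['any', 'evening'] (min_width=11, slack=0)
Line 5: ['problem'] (min_width=7, slack=4)
Line 6: ['system'] (min_width=6, slack=5)
Line 7: ['tower', 'plate'] (min_width=11, slack=0)
Line 8: ['diamond', 'we'] (min_width=10, slack=1)

Answer: 2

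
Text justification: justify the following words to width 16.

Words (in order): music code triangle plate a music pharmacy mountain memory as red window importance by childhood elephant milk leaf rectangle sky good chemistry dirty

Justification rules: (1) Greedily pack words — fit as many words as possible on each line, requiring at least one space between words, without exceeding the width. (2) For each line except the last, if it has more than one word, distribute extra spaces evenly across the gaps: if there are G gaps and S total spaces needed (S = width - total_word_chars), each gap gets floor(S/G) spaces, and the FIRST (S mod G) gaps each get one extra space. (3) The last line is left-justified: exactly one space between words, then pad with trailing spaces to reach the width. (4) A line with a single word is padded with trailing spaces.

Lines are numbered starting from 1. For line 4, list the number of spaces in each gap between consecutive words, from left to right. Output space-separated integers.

Answer: 2

Derivation:
Line 1: ['music', 'code'] (min_width=10, slack=6)
Line 2: ['triangle', 'plate', 'a'] (min_width=16, slack=0)
Line 3: ['music', 'pharmacy'] (min_width=14, slack=2)
Line 4: ['mountain', 'memory'] (min_width=15, slack=1)
Line 5: ['as', 'red', 'window'] (min_width=13, slack=3)
Line 6: ['importance', 'by'] (min_width=13, slack=3)
Line 7: ['childhood'] (min_width=9, slack=7)
Line 8: ['elephant', 'milk'] (min_width=13, slack=3)
Line 9: ['leaf', 'rectangle'] (min_width=14, slack=2)
Line 10: ['sky', 'good'] (min_width=8, slack=8)
Line 11: ['chemistry', 'dirty'] (min_width=15, slack=1)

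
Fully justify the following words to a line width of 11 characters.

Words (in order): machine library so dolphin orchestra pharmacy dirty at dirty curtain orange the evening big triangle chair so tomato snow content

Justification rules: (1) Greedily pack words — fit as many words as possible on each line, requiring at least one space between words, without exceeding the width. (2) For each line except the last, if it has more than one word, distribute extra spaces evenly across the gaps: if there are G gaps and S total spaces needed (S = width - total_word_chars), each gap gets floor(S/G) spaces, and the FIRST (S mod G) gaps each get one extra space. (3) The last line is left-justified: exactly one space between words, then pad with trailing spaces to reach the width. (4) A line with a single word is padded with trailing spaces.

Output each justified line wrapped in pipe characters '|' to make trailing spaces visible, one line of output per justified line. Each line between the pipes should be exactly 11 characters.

Answer: |machine    |
|library  so|
|dolphin    |
|orchestra  |
|pharmacy   |
|dirty    at|
|dirty      |
|curtain    |
|orange  the|
|evening big|
|triangle   |
|chair    so|
|tomato snow|
|content    |

Derivation:
Line 1: ['machine'] (min_width=7, slack=4)
Line 2: ['library', 'so'] (min_width=10, slack=1)
Line 3: ['dolphin'] (min_width=7, slack=4)
Line 4: ['orchestra'] (min_width=9, slack=2)
Line 5: ['pharmacy'] (min_width=8, slack=3)
Line 6: ['dirty', 'at'] (min_width=8, slack=3)
Line 7: ['dirty'] (min_width=5, slack=6)
Line 8: ['curtain'] (min_width=7, slack=4)
Line 9: ['orange', 'the'] (min_width=10, slack=1)
Line 10: ['evening', 'big'] (min_width=11, slack=0)
Line 11: ['triangle'] (min_width=8, slack=3)
Line 12: ['chair', 'so'] (min_width=8, slack=3)
Line 13: ['tomato', 'snow'] (min_width=11, slack=0)
Line 14: ['content'] (min_width=7, slack=4)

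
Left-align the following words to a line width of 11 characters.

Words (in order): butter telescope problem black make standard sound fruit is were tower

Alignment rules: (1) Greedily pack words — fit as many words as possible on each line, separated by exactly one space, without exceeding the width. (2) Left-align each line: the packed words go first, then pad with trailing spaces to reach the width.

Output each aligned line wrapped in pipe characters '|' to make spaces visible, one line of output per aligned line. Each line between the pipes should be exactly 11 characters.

Line 1: ['butter'] (min_width=6, slack=5)
Line 2: ['telescope'] (min_width=9, slack=2)
Line 3: ['problem'] (min_width=7, slack=4)
Line 4: ['black', 'make'] (min_width=10, slack=1)
Line 5: ['standard'] (min_width=8, slack=3)
Line 6: ['sound', 'fruit'] (min_width=11, slack=0)
Line 7: ['is', 'were'] (min_width=7, slack=4)
Line 8: ['tower'] (min_width=5, slack=6)

Answer: |butter     |
|telescope  |
|problem    |
|black make |
|standard   |
|sound fruit|
|is were    |
|tower      |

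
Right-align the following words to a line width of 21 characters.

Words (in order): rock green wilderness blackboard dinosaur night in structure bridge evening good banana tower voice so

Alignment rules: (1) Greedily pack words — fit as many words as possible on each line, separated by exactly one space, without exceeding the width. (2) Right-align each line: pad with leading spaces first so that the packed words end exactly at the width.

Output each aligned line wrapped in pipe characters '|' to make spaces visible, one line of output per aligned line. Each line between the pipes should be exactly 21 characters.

Answer: |rock green wilderness|
|  blackboard dinosaur|
|   night in structure|
|  bridge evening good|
|banana tower voice so|

Derivation:
Line 1: ['rock', 'green', 'wilderness'] (min_width=21, slack=0)
Line 2: ['blackboard', 'dinosaur'] (min_width=19, slack=2)
Line 3: ['night', 'in', 'structure'] (min_width=18, slack=3)
Line 4: ['bridge', 'evening', 'good'] (min_width=19, slack=2)
Line 5: ['banana', 'tower', 'voice', 'so'] (min_width=21, slack=0)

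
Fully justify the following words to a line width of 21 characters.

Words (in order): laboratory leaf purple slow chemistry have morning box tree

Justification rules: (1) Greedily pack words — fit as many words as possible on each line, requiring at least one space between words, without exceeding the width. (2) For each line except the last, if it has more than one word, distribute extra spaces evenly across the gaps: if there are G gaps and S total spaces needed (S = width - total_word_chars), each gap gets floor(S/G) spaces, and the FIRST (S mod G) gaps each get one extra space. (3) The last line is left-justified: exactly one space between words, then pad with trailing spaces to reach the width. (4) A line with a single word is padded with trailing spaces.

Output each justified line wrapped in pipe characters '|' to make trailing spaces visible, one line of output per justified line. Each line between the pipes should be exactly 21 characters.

Answer: |laboratory       leaf|
|purple slow chemistry|
|have morning box tree|

Derivation:
Line 1: ['laboratory', 'leaf'] (min_width=15, slack=6)
Line 2: ['purple', 'slow', 'chemistry'] (min_width=21, slack=0)
Line 3: ['have', 'morning', 'box', 'tree'] (min_width=21, slack=0)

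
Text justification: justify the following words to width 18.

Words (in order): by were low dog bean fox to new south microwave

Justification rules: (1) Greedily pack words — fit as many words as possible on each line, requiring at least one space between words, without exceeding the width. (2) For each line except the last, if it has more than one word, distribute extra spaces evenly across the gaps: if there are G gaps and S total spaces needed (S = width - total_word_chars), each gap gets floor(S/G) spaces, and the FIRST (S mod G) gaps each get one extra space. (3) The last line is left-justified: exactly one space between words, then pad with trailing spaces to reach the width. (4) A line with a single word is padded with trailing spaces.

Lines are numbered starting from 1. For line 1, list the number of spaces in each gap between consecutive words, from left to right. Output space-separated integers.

Answer: 2 2 2

Derivation:
Line 1: ['by', 'were', 'low', 'dog'] (min_width=15, slack=3)
Line 2: ['bean', 'fox', 'to', 'new'] (min_width=15, slack=3)
Line 3: ['south', 'microwave'] (min_width=15, slack=3)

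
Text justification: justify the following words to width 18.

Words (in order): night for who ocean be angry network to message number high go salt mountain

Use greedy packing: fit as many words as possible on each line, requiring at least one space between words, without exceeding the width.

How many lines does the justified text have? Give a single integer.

Answer: 5

Derivation:
Line 1: ['night', 'for', 'who'] (min_width=13, slack=5)
Line 2: ['ocean', 'be', 'angry'] (min_width=14, slack=4)
Line 3: ['network', 'to', 'message'] (min_width=18, slack=0)
Line 4: ['number', 'high', 'go'] (min_width=14, slack=4)
Line 5: ['salt', 'mountain'] (min_width=13, slack=5)
Total lines: 5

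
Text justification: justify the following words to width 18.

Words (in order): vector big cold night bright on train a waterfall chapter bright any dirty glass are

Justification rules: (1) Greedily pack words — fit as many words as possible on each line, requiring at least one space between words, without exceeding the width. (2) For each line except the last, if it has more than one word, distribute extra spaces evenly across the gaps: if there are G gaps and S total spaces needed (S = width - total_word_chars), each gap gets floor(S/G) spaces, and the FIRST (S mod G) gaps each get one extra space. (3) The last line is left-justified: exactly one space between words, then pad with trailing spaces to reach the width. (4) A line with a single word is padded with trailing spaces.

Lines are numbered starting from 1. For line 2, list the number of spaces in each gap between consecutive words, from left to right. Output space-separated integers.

Line 1: ['vector', 'big', 'cold'] (min_width=15, slack=3)
Line 2: ['night', 'bright', 'on'] (min_width=15, slack=3)
Line 3: ['train', 'a', 'waterfall'] (min_width=17, slack=1)
Line 4: ['chapter', 'bright', 'any'] (min_width=18, slack=0)
Line 5: ['dirty', 'glass', 'are'] (min_width=15, slack=3)

Answer: 3 2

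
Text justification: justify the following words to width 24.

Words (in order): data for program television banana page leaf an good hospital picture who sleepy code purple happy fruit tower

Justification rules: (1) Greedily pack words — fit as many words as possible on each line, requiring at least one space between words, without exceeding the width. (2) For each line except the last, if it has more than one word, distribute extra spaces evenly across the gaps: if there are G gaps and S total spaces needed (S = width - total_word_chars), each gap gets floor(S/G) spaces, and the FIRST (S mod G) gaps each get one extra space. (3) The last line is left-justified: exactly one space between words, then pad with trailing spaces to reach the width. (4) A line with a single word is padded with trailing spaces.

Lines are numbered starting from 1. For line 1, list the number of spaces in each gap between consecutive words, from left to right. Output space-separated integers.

Answer: 5 5

Derivation:
Line 1: ['data', 'for', 'program'] (min_width=16, slack=8)
Line 2: ['television', 'banana', 'page'] (min_width=22, slack=2)
Line 3: ['leaf', 'an', 'good', 'hospital'] (min_width=21, slack=3)
Line 4: ['picture', 'who', 'sleepy', 'code'] (min_width=23, slack=1)
Line 5: ['purple', 'happy', 'fruit', 'tower'] (min_width=24, slack=0)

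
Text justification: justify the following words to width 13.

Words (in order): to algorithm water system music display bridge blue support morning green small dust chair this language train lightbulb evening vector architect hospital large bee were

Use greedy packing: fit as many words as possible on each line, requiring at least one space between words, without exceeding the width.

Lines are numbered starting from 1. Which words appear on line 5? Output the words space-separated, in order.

Answer: support

Derivation:
Line 1: ['to', 'algorithm'] (min_width=12, slack=1)
Line 2: ['water', 'system'] (min_width=12, slack=1)
Line 3: ['music', 'display'] (min_width=13, slack=0)
Line 4: ['bridge', 'blue'] (min_width=11, slack=2)
Line 5: ['support'] (min_width=7, slack=6)
Line 6: ['morning', 'green'] (min_width=13, slack=0)
Line 7: ['small', 'dust'] (min_width=10, slack=3)
Line 8: ['chair', 'this'] (min_width=10, slack=3)
Line 9: ['language'] (min_width=8, slack=5)
Line 10: ['train'] (min_width=5, slack=8)
Line 11: ['lightbulb'] (min_width=9, slack=4)
Line 12: ['evening'] (min_width=7, slack=6)
Line 13: ['vector'] (min_width=6, slack=7)
Line 14: ['architect'] (min_width=9, slack=4)
Line 15: ['hospital'] (min_width=8, slack=5)
Line 16: ['large', 'bee'] (min_width=9, slack=4)
Line 17: ['were'] (min_width=4, slack=9)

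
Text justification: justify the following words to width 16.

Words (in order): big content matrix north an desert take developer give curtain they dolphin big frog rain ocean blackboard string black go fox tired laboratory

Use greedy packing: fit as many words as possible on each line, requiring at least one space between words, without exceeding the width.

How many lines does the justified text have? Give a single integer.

Line 1: ['big', 'content'] (min_width=11, slack=5)
Line 2: ['matrix', 'north', 'an'] (min_width=15, slack=1)
Line 3: ['desert', 'take'] (min_width=11, slack=5)
Line 4: ['developer', 'give'] (min_width=14, slack=2)
Line 5: ['curtain', 'they'] (min_width=12, slack=4)
Line 6: ['dolphin', 'big', 'frog'] (min_width=16, slack=0)
Line 7: ['rain', 'ocean'] (min_width=10, slack=6)
Line 8: ['blackboard'] (min_width=10, slack=6)
Line 9: ['string', 'black', 'go'] (min_width=15, slack=1)
Line 10: ['fox', 'tired'] (min_width=9, slack=7)
Line 11: ['laboratory'] (min_width=10, slack=6)
Total lines: 11

Answer: 11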